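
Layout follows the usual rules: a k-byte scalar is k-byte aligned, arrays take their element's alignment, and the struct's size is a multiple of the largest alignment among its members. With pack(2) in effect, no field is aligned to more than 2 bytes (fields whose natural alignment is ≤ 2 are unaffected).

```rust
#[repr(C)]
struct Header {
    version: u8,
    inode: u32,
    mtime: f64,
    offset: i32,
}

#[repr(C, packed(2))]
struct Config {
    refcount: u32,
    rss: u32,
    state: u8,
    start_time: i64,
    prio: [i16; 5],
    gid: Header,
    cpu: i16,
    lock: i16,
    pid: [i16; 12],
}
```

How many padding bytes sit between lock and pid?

Header: 0..1  version  (1B, 1-aligned); 1..4  -- padding (3B); 4..8  inode  (4B, 4-aligned); 8..16  mtime  (8B, 8-aligned); 16..20  offset  (4B, 4-aligned); 20..24  -- tail padding (4B); sizeof = 24, alignof = 8
0..4  refcount  (4B, 2-aligned)
4..8  rss  (4B, 2-aligned)
8..9  state  (1B, 1-aligned)
9..10  -- padding (1B)
10..18  start_time  (8B, 2-aligned)
18..28  prio  (10B, 2-aligned)
28..52  gid  (24B, 2-aligned)
52..54  cpu  (2B, 2-aligned)
54..56  lock  (2B, 2-aligned)
56..80  pid  (24B, 2-aligned)

0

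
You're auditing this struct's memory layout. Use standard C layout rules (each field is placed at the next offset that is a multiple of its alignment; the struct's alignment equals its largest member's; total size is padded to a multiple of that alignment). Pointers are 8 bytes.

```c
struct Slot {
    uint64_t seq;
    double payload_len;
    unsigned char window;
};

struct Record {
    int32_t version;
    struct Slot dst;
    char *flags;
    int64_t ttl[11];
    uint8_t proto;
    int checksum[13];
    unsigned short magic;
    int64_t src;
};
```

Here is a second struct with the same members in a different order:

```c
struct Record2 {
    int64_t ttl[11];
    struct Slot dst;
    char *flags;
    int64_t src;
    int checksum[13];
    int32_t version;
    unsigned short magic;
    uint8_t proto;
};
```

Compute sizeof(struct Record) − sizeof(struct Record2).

8

Slot: @0: seq [8B, align 8] → 8; @8: payload_len [8B, align 8] → 16; @16: window [1B, align 1] → 17; +7 tail pad (align 8); size 24, align 8
@0: version [4B, align 4] → 4
+4 pad (align 8)
@8: dst [24B, align 8] → 32
@32: flags [8B, align 8] → 40
@40: ttl [88B, align 8] → 128
@128: proto [1B, align 1] → 129
+3 pad (align 4)
@132: checksum [52B, align 4] → 184
@184: magic [2B, align 2] → 186
+6 pad (align 8)
@192: src [8B, align 8] → 200
size 200, align 8
— Record2 —
@0: ttl [88B, align 8] → 88
@88: dst [24B, align 8] → 112
@112: flags [8B, align 8] → 120
@120: src [8B, align 8] → 128
@128: checksum [52B, align 4] → 180
@180: version [4B, align 4] → 184
@184: magic [2B, align 2] → 186
@186: proto [1B, align 1] → 187
+5 tail pad (align 8)
size 192, align 8
200 − 192 = 8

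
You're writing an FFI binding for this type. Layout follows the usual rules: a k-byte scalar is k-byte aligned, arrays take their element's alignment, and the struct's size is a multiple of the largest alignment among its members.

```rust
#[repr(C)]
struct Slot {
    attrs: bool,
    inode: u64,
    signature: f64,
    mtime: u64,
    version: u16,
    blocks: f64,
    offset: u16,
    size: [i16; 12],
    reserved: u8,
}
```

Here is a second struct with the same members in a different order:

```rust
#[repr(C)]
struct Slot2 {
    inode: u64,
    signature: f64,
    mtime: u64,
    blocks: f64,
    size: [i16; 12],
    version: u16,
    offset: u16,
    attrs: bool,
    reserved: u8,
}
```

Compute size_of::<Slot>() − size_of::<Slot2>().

attrs at 0 (size 1, align 1) → ends 1
pad 7 to align 8 for inode
inode at 8 (size 8, align 8) → ends 16
signature at 16 (size 8, align 8) → ends 24
mtime at 24 (size 8, align 8) → ends 32
version at 32 (size 2, align 2) → ends 34
pad 6 to align 8 for blocks
blocks at 40 (size 8, align 8) → ends 48
offset at 48 (size 2, align 2) → ends 50
size at 50 (size 24, align 2) → ends 74
reserved at 74 (size 1, align 1) → ends 75
tail pad 5 to reach multiple of 8
total 80 bytes, alignment 8
— Slot2 —
inode at 0 (size 8, align 8) → ends 8
signature at 8 (size 8, align 8) → ends 16
mtime at 16 (size 8, align 8) → ends 24
blocks at 24 (size 8, align 8) → ends 32
size at 32 (size 24, align 2) → ends 56
version at 56 (size 2, align 2) → ends 58
offset at 58 (size 2, align 2) → ends 60
attrs at 60 (size 1, align 1) → ends 61
reserved at 61 (size 1, align 1) → ends 62
tail pad 2 to reach multiple of 8
total 64 bytes, alignment 8
80 − 64 = 16

16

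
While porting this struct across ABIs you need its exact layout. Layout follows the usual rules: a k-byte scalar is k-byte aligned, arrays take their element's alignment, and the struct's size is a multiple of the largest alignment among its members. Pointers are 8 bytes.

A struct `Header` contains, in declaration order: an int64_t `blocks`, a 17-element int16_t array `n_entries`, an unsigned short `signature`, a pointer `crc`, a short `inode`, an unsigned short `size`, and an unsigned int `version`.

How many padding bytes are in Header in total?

4

@0: blocks [8B, align 8] → 8
@8: n_entries [34B, align 2] → 42
@42: signature [2B, align 2] → 44
+4 pad (align 8)
@48: crc [8B, align 8] → 56
@56: inode [2B, align 2] → 58
@58: size [2B, align 2] → 60
@60: version [4B, align 4] → 64
size 64, align 8
data bytes 60, size 64 → padding 4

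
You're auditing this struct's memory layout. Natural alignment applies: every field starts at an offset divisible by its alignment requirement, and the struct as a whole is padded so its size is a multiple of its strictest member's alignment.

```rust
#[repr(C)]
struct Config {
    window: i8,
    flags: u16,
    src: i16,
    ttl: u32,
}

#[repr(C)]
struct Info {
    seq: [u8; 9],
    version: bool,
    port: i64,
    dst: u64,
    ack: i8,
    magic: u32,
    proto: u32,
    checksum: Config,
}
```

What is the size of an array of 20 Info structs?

1120

Config: 0..1  window  (1B, 1-aligned); 1..2  -- padding (1B); 2..4  flags  (2B, 2-aligned); 4..6  src  (2B, 2-aligned); 6..8  -- padding (2B); 8..12  ttl  (4B, 4-aligned); sizeof = 12, alignof = 4
0..9  seq  (9B, 1-aligned)
9..10  version  (1B, 1-aligned)
10..16  -- padding (6B)
16..24  port  (8B, 8-aligned)
24..32  dst  (8B, 8-aligned)
32..33  ack  (1B, 1-aligned)
33..36  -- padding (3B)
36..40  magic  (4B, 4-aligned)
40..44  proto  (4B, 4-aligned)
44..56  checksum  (12B, 4-aligned)
sizeof = 56, alignof = 8
array of 20: 20 × 56 = 1120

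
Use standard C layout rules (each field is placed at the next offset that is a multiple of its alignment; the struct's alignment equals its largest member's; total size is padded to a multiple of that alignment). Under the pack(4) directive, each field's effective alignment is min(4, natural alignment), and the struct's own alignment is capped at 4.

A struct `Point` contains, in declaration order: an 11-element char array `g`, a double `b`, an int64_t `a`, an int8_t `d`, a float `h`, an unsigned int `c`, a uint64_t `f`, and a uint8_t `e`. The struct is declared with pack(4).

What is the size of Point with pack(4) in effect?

0..11  g  (11B, 1-aligned)
11..12  -- padding (1B)
12..20  b  (8B, 4-aligned)
20..28  a  (8B, 4-aligned)
28..29  d  (1B, 1-aligned)
29..32  -- padding (3B)
32..36  h  (4B, 4-aligned)
36..40  c  (4B, 4-aligned)
40..48  f  (8B, 4-aligned)
48..49  e  (1B, 1-aligned)
49..52  -- tail padding (3B)
sizeof = 52, alignof = 4

52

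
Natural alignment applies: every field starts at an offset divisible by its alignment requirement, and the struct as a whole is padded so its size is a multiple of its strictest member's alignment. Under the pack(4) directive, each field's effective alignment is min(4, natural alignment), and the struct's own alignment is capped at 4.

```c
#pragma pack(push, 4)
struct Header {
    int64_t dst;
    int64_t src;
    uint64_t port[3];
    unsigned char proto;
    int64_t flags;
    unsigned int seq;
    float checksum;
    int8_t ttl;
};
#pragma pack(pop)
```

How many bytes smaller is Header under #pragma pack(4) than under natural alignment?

natural layout:
  dst at 0 (size 8, align 8) → ends 8
  src at 8 (size 8, align 8) → ends 16
  port at 16 (size 24, align 8) → ends 40
  proto at 40 (size 1, align 1) → ends 41
  pad 7 to align 8 for flags
  flags at 48 (size 8, align 8) → ends 56
  seq at 56 (size 4, align 4) → ends 60
  checksum at 60 (size 4, align 4) → ends 64
  ttl at 64 (size 1, align 1) → ends 65
  tail pad 7 to reach multiple of 8
  total 72 bytes, alignment 8
packed(4) layout:
  dst at 0 (size 8, align 4) → ends 8
  src at 8 (size 8, align 4) → ends 16
  port at 16 (size 24, align 4) → ends 40
  proto at 40 (size 1, align 1) → ends 41
  pad 3 to align 4 for flags
  flags at 44 (size 8, align 4) → ends 52
  seq at 52 (size 4, align 4) → ends 56
  checksum at 56 (size 4, align 4) → ends 60
  ttl at 60 (size 1, align 1) → ends 61
  tail pad 3 to reach multiple of 4
  total 64 bytes, alignment 4
72 − 64 = 8

8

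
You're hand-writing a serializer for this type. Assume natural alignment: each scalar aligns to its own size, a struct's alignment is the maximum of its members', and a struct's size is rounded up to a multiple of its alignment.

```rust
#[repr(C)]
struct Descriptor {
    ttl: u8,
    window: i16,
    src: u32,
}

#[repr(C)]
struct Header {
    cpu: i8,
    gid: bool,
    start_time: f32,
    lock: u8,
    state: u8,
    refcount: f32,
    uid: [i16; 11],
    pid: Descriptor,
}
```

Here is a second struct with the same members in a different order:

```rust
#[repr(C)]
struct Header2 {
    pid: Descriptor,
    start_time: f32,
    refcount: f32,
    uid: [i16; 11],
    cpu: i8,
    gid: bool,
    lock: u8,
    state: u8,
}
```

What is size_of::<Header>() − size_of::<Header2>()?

Descriptor: ttl at 0 (size 1, align 1) → ends 1; pad 1 to align 2 for window; window at 2 (size 2, align 2) → ends 4; src at 4 (size 4, align 4) → ends 8; total 8 bytes, alignment 4
cpu at 0 (size 1, align 1) → ends 1
gid at 1 (size 1, align 1) → ends 2
pad 2 to align 4 for start_time
start_time at 4 (size 4, align 4) → ends 8
lock at 8 (size 1, align 1) → ends 9
state at 9 (size 1, align 1) → ends 10
pad 2 to align 4 for refcount
refcount at 12 (size 4, align 4) → ends 16
uid at 16 (size 22, align 2) → ends 38
pad 2 to align 4 for pid
pid at 40 (size 8, align 4) → ends 48
total 48 bytes, alignment 4
— Header2 —
pid at 0 (size 8, align 4) → ends 8
start_time at 8 (size 4, align 4) → ends 12
refcount at 12 (size 4, align 4) → ends 16
uid at 16 (size 22, align 2) → ends 38
cpu at 38 (size 1, align 1) → ends 39
gid at 39 (size 1, align 1) → ends 40
lock at 40 (size 1, align 1) → ends 41
state at 41 (size 1, align 1) → ends 42
tail pad 2 to reach multiple of 4
total 44 bytes, alignment 4
48 − 44 = 4

4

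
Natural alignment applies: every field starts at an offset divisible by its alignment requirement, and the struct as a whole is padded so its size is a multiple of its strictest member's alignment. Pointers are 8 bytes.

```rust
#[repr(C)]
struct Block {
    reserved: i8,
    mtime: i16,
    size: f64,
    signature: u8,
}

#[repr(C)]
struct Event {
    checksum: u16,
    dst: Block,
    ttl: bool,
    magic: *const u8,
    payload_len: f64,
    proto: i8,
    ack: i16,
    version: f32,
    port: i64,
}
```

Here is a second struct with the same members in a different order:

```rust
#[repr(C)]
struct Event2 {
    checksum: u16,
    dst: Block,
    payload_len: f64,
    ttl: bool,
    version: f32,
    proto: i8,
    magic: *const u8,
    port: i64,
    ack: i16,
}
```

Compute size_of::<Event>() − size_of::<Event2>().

Block: @0: reserved [1B, align 1] → 1; +1 pad (align 2); @2: mtime [2B, align 2] → 4; +4 pad (align 8); @8: size [8B, align 8] → 16; @16: signature [1B, align 1] → 17; +7 tail pad (align 8); size 24, align 8
@0: checksum [2B, align 2] → 2
+6 pad (align 8)
@8: dst [24B, align 8] → 32
@32: ttl [1B, align 1] → 33
+7 pad (align 8)
@40: magic [8B, align 8] → 48
@48: payload_len [8B, align 8] → 56
@56: proto [1B, align 1] → 57
+1 pad (align 2)
@58: ack [2B, align 2] → 60
@60: version [4B, align 4] → 64
@64: port [8B, align 8] → 72
size 72, align 8
— Event2 —
@0: checksum [2B, align 2] → 2
+6 pad (align 8)
@8: dst [24B, align 8] → 32
@32: payload_len [8B, align 8] → 40
@40: ttl [1B, align 1] → 41
+3 pad (align 4)
@44: version [4B, align 4] → 48
@48: proto [1B, align 1] → 49
+7 pad (align 8)
@56: magic [8B, align 8] → 64
@64: port [8B, align 8] → 72
@72: ack [2B, align 2] → 74
+6 tail pad (align 8)
size 80, align 8
72 − 80 = -8

-8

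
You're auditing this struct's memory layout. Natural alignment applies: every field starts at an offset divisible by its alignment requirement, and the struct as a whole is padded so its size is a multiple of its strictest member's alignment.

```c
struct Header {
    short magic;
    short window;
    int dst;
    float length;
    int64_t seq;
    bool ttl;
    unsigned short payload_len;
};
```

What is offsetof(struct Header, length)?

@0: magic [2B, align 2] → 2
@2: window [2B, align 2] → 4
@4: dst [4B, align 4] → 8
@8: length [4B, align 4] → 12

8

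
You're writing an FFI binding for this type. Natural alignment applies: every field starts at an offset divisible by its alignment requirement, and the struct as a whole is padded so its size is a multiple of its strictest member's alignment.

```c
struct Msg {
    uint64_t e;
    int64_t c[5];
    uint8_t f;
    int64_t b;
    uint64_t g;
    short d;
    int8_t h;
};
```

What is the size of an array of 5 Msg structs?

e at 0 (size 8, align 8) → ends 8
c at 8 (size 40, align 8) → ends 48
f at 48 (size 1, align 1) → ends 49
pad 7 to align 8 for b
b at 56 (size 8, align 8) → ends 64
g at 64 (size 8, align 8) → ends 72
d at 72 (size 2, align 2) → ends 74
h at 74 (size 1, align 1) → ends 75
tail pad 5 to reach multiple of 8
total 80 bytes, alignment 8
array of 5: 5 × 80 = 400

400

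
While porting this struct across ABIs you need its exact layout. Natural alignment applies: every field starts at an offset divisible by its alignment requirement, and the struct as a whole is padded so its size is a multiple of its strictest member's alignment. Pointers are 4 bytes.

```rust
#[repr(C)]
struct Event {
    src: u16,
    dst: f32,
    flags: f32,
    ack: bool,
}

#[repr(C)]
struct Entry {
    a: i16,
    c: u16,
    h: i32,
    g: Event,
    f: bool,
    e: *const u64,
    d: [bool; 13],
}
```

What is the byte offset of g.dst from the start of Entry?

Event: src at 0 (size 2, align 2) → ends 2; pad 2 to align 4 for dst; dst at 4 (size 4, align 4) → ends 8; flags at 8 (size 4, align 4) → ends 12; ack at 12 (size 1, align 1) → ends 13; tail pad 3 to reach multiple of 4; total 16 bytes, alignment 4
a at 0 (size 2, align 2) → ends 2
c at 2 (size 2, align 2) → ends 4
h at 4 (size 4, align 4) → ends 8
g at 8 (size 16, align 4) → ends 24
within Event: dst at 4
8 + 4 = 12

12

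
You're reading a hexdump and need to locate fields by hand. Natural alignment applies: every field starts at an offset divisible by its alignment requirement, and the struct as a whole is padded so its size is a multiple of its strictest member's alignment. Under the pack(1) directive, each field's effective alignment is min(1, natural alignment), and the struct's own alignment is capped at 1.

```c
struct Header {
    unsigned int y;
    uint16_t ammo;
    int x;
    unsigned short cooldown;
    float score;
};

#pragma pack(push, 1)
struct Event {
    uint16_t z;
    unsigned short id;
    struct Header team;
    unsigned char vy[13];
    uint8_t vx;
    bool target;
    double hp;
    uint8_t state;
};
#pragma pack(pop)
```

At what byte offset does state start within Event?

47

Header: y at 0 (size 4, align 4) → ends 4; ammo at 4 (size 2, align 2) → ends 6; pad 2 to align 4 for x; x at 8 (size 4, align 4) → ends 12; cooldown at 12 (size 2, align 2) → ends 14; pad 2 to align 4 for score; score at 16 (size 4, align 4) → ends 20; total 20 bytes, alignment 4
z at 0 (size 2, align 1) → ends 2
id at 2 (size 2, align 1) → ends 4
team at 4 (size 20, align 1) → ends 24
vy at 24 (size 13, align 1) → ends 37
vx at 37 (size 1, align 1) → ends 38
target at 38 (size 1, align 1) → ends 39
hp at 39 (size 8, align 1) → ends 47
state at 47 (size 1, align 1) → ends 48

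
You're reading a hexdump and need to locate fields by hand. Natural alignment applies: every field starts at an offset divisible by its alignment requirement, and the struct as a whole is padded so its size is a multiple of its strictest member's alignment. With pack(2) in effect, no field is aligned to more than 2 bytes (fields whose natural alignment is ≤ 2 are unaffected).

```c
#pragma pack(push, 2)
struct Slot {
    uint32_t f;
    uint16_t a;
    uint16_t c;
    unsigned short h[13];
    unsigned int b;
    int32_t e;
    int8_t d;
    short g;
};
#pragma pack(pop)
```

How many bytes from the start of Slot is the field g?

@0: f [4B, align 2] → 4
@4: a [2B, align 2] → 6
@6: c [2B, align 2] → 8
@8: h [26B, align 2] → 34
@34: b [4B, align 2] → 38
@38: e [4B, align 2] → 42
@42: d [1B, align 1] → 43
+1 pad (align 2)
@44: g [2B, align 2] → 46

44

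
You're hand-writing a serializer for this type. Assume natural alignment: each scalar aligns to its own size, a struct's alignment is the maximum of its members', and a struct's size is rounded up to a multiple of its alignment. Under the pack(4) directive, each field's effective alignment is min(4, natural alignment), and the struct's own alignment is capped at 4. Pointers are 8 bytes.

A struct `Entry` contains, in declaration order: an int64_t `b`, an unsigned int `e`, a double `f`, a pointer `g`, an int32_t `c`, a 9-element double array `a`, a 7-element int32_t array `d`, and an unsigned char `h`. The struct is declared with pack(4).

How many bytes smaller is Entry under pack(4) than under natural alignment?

natural layout:
  0..8  b  (8B, 8-aligned)
  8..12  e  (4B, 4-aligned)
  12..16  -- padding (4B)
  16..24  f  (8B, 8-aligned)
  24..32  g  (8B, 8-aligned)
  32..36  c  (4B, 4-aligned)
  36..40  -- padding (4B)
  40..112  a  (72B, 8-aligned)
  112..140  d  (28B, 4-aligned)
  140..141  h  (1B, 1-aligned)
  141..144  -- tail padding (3B)
  sizeof = 144, alignof = 8
packed(4) layout:
  0..8  b  (8B, 4-aligned)
  8..12  e  (4B, 4-aligned)
  12..20  f  (8B, 4-aligned)
  20..28  g  (8B, 4-aligned)
  28..32  c  (4B, 4-aligned)
  32..104  a  (72B, 4-aligned)
  104..132  d  (28B, 4-aligned)
  132..133  h  (1B, 1-aligned)
  133..136  -- tail padding (3B)
  sizeof = 136, alignof = 4
144 − 136 = 8

8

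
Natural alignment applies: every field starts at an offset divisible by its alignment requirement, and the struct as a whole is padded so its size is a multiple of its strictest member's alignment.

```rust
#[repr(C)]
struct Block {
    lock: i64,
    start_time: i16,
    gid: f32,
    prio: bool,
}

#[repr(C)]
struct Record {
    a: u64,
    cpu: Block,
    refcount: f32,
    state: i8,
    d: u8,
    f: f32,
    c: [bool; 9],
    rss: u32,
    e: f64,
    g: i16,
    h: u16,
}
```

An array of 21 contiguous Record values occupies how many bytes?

Block: lock at 0 (size 8, align 8) → ends 8; start_time at 8 (size 2, align 2) → ends 10; pad 2 to align 4 for gid; gid at 12 (size 4, align 4) → ends 16; prio at 16 (size 1, align 1) → ends 17; tail pad 7 to reach multiple of 8; total 24 bytes, alignment 8
a at 0 (size 8, align 8) → ends 8
cpu at 8 (size 24, align 8) → ends 32
refcount at 32 (size 4, align 4) → ends 36
state at 36 (size 1, align 1) → ends 37
d at 37 (size 1, align 1) → ends 38
pad 2 to align 4 for f
f at 40 (size 4, align 4) → ends 44
c at 44 (size 9, align 1) → ends 53
pad 3 to align 4 for rss
rss at 56 (size 4, align 4) → ends 60
pad 4 to align 8 for e
e at 64 (size 8, align 8) → ends 72
g at 72 (size 2, align 2) → ends 74
h at 74 (size 2, align 2) → ends 76
tail pad 4 to reach multiple of 8
total 80 bytes, alignment 8
array of 21: 21 × 80 = 1680

1680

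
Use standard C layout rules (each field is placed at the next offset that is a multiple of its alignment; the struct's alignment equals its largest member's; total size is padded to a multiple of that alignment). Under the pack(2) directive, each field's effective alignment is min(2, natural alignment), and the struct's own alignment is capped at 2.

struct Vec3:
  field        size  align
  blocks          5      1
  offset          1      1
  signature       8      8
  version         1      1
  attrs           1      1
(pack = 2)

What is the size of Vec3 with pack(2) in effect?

@0: blocks [5B, align 1] → 5
@5: offset [1B, align 1] → 6
@6: signature [8B, align 2] → 14
@14: version [1B, align 1] → 15
@15: attrs [1B, align 1] → 16
size 16, align 2

16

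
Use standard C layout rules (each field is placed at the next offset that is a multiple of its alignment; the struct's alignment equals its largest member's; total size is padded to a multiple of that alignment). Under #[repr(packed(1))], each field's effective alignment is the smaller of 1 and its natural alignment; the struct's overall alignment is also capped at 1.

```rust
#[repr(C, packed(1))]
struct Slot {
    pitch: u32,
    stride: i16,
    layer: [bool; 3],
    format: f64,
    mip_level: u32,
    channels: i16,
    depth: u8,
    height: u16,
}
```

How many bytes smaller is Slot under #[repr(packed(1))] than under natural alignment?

natural layout:
  @0: pitch [4B, align 4] → 4
  @4: stride [2B, align 2] → 6
  @6: layer [3B, align 1] → 9
  +7 pad (align 8)
  @16: format [8B, align 8] → 24
  @24: mip_level [4B, align 4] → 28
  @28: channels [2B, align 2] → 30
  @30: depth [1B, align 1] → 31
  +1 pad (align 2)
  @32: height [2B, align 2] → 34
  +6 tail pad (align 8)
  size 40, align 8
packed(1) layout:
  @0: pitch [4B, align 1] → 4
  @4: stride [2B, align 1] → 6
  @6: layer [3B, align 1] → 9
  @9: format [8B, align 1] → 17
  @17: mip_level [4B, align 1] → 21
  @21: channels [2B, align 1] → 23
  @23: depth [1B, align 1] → 24
  @24: height [2B, align 1] → 26
  size 26, align 1
40 − 26 = 14

14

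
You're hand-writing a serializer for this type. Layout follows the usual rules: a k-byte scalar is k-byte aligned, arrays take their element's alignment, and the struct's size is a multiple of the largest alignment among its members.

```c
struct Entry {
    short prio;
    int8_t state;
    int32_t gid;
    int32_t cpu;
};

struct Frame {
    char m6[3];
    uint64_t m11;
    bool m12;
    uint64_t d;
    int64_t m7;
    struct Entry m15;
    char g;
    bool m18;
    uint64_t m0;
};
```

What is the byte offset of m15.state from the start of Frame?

Entry: @0: prio [2B, align 2] → 2; @2: state [1B, align 1] → 3; +1 pad (align 4); @4: gid [4B, align 4] → 8; @8: cpu [4B, align 4] → 12; size 12, align 4
@0: m6 [3B, align 1] → 3
+5 pad (align 8)
@8: m11 [8B, align 8] → 16
@16: m12 [1B, align 1] → 17
+7 pad (align 8)
@24: d [8B, align 8] → 32
@32: m7 [8B, align 8] → 40
@40: m15 [12B, align 4] → 52
within Entry: state at 2
40 + 2 = 42

42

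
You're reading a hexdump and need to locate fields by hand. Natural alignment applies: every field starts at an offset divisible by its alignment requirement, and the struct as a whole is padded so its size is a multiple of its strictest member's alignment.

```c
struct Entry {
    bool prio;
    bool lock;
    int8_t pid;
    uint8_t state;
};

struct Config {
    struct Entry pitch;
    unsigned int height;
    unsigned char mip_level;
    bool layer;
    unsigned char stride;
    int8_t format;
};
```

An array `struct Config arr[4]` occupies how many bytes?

48

Entry: @0: prio [1B, align 1] → 1; @1: lock [1B, align 1] → 2; @2: pid [1B, align 1] → 3; @3: state [1B, align 1] → 4; size 4, align 1
@0: pitch [4B, align 1] → 4
@4: height [4B, align 4] → 8
@8: mip_level [1B, align 1] → 9
@9: layer [1B, align 1] → 10
@10: stride [1B, align 1] → 11
@11: format [1B, align 1] → 12
size 12, align 4
array of 4: 4 × 12 = 48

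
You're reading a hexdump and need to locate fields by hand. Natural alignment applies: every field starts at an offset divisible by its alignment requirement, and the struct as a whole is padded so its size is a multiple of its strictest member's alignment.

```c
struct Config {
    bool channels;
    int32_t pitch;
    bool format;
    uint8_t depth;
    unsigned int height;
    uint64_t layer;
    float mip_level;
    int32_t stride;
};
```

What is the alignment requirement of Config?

8

member alignments: channels=1, pitch=4, format=1, depth=1, height=4, layer=8, mip_level=4, stride=4
max = 8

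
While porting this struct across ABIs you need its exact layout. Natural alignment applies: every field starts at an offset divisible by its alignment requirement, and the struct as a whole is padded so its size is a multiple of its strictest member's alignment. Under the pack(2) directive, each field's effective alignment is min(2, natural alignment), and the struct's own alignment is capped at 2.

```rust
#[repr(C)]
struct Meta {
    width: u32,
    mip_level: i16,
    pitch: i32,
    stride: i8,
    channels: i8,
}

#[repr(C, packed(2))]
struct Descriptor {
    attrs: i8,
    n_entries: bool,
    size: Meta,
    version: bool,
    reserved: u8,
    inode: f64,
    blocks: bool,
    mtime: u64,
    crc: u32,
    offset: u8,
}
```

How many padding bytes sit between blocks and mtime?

Meta: width at 0 (size 4, align 4) → ends 4; mip_level at 4 (size 2, align 2) → ends 6; pad 2 to align 4 for pitch; pitch at 8 (size 4, align 4) → ends 12; stride at 12 (size 1, align 1) → ends 13; channels at 13 (size 1, align 1) → ends 14; tail pad 2 to reach multiple of 4; total 16 bytes, alignment 4
attrs at 0 (size 1, align 1) → ends 1
n_entries at 1 (size 1, align 1) → ends 2
size at 2 (size 16, align 2) → ends 18
version at 18 (size 1, align 1) → ends 19
reserved at 19 (size 1, align 1) → ends 20
inode at 20 (size 8, align 2) → ends 28
blocks at 28 (size 1, align 1) → ends 29
pad 1 to align 2 for mtime
mtime at 30 (size 8, align 2) → ends 38

1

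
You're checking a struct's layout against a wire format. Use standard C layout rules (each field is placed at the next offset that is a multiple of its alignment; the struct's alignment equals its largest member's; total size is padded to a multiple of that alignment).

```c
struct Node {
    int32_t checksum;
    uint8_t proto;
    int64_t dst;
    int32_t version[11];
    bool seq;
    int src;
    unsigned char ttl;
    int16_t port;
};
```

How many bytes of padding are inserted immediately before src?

checksum at 0 (size 4, align 4) → ends 4
proto at 4 (size 1, align 1) → ends 5
pad 3 to align 8 for dst
dst at 8 (size 8, align 8) → ends 16
version at 16 (size 44, align 4) → ends 60
seq at 60 (size 1, align 1) → ends 61
pad 3 to align 4 for src
src at 64 (size 4, align 4) → ends 68

3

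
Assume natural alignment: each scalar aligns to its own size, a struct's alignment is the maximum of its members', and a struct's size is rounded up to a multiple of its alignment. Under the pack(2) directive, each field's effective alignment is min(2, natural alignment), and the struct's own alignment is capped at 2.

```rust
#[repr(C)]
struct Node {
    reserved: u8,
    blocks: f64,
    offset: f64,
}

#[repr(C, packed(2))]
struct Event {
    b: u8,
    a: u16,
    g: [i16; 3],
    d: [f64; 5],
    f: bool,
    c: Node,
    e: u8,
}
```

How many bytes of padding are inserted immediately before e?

0

Node: 0..1  reserved  (1B, 1-aligned); 1..8  -- padding (7B); 8..16  blocks  (8B, 8-aligned); 16..24  offset  (8B, 8-aligned); sizeof = 24, alignof = 8
0..1  b  (1B, 1-aligned)
1..2  -- padding (1B)
2..4  a  (2B, 2-aligned)
4..10  g  (6B, 2-aligned)
10..50  d  (40B, 2-aligned)
50..51  f  (1B, 1-aligned)
51..52  -- padding (1B)
52..76  c  (24B, 2-aligned)
76..77  e  (1B, 1-aligned)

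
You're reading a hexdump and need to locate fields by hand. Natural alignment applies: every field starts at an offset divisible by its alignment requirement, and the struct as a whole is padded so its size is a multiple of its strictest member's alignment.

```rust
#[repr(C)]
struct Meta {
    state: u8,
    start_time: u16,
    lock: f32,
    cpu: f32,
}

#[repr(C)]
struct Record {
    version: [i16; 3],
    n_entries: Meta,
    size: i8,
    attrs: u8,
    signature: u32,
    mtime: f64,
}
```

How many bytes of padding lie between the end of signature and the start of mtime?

4

Meta: 0..1  state  (1B, 1-aligned); 1..2  -- padding (1B); 2..4  start_time  (2B, 2-aligned); 4..8  lock  (4B, 4-aligned); 8..12  cpu  (4B, 4-aligned); sizeof = 12, alignof = 4
0..6  version  (6B, 2-aligned)
6..8  -- padding (2B)
8..20  n_entries  (12B, 4-aligned)
20..21  size  (1B, 1-aligned)
21..22  attrs  (1B, 1-aligned)
22..24  -- padding (2B)
24..28  signature  (4B, 4-aligned)
28..32  -- padding (4B)
32..40  mtime  (8B, 8-aligned)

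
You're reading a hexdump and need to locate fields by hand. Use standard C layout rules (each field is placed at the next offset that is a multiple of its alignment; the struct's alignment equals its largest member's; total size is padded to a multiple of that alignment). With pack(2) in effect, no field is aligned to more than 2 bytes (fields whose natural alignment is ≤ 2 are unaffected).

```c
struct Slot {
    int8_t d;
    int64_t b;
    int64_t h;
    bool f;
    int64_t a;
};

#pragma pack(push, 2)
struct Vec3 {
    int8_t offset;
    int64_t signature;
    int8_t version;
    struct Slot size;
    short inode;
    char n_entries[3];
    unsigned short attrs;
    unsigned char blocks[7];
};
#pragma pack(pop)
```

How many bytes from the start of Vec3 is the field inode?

52

Slot: 0..1  d  (1B, 1-aligned); 1..8  -- padding (7B); 8..16  b  (8B, 8-aligned); 16..24  h  (8B, 8-aligned); 24..25  f  (1B, 1-aligned); 25..32  -- padding (7B); 32..40  a  (8B, 8-aligned); sizeof = 40, alignof = 8
0..1  offset  (1B, 1-aligned)
1..2  -- padding (1B)
2..10  signature  (8B, 2-aligned)
10..11  version  (1B, 1-aligned)
11..12  -- padding (1B)
12..52  size  (40B, 2-aligned)
52..54  inode  (2B, 2-aligned)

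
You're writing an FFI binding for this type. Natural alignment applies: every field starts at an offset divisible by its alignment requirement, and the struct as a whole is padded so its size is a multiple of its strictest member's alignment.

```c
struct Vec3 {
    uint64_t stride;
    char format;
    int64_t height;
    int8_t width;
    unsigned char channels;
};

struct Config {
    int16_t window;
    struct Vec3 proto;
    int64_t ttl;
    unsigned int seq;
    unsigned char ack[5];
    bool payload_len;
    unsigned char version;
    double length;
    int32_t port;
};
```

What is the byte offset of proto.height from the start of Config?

Vec3: stride at 0 (size 8, align 8) → ends 8; format at 8 (size 1, align 1) → ends 9; pad 7 to align 8 for height; height at 16 (size 8, align 8) → ends 24; width at 24 (size 1, align 1) → ends 25; channels at 25 (size 1, align 1) → ends 26; tail pad 6 to reach multiple of 8; total 32 bytes, alignment 8
window at 0 (size 2, align 2) → ends 2
pad 6 to align 8 for proto
proto at 8 (size 32, align 8) → ends 40
within Vec3: height at 16
8 + 16 = 24

24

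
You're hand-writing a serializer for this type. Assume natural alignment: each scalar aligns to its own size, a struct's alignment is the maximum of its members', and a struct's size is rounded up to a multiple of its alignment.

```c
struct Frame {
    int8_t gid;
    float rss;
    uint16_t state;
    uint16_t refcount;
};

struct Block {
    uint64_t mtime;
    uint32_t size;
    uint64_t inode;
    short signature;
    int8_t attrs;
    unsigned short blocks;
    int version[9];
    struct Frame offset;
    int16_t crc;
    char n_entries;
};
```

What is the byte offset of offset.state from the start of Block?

Frame: 0..1  gid  (1B, 1-aligned); 1..4  -- padding (3B); 4..8  rss  (4B, 4-aligned); 8..10  state  (2B, 2-aligned); 10..12  refcount  (2B, 2-aligned); sizeof = 12, alignof = 4
0..8  mtime  (8B, 8-aligned)
8..12  size  (4B, 4-aligned)
12..16  -- padding (4B)
16..24  inode  (8B, 8-aligned)
24..26  signature  (2B, 2-aligned)
26..27  attrs  (1B, 1-aligned)
27..28  -- padding (1B)
28..30  blocks  (2B, 2-aligned)
30..32  -- padding (2B)
32..68  version  (36B, 4-aligned)
68..80  offset  (12B, 4-aligned)
within Frame: state at 8
68 + 8 = 76

76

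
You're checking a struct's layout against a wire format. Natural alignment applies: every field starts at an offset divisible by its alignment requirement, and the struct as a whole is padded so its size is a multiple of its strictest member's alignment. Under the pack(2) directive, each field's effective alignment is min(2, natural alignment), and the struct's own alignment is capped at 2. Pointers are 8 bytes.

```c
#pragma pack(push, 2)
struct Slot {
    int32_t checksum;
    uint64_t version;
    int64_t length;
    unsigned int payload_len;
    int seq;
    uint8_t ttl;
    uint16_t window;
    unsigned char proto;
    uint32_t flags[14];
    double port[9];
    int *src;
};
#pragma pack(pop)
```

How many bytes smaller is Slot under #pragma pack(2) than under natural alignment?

natural layout:
  @0: checksum [4B, align 4] → 4
  +4 pad (align 8)
  @8: version [8B, align 8] → 16
  @16: length [8B, align 8] → 24
  @24: payload_len [4B, align 4] → 28
  @28: seq [4B, align 4] → 32
  @32: ttl [1B, align 1] → 33
  +1 pad (align 2)
  @34: window [2B, align 2] → 36
  @36: proto [1B, align 1] → 37
  +3 pad (align 4)
  @40: flags [56B, align 4] → 96
  @96: port [72B, align 8] → 168
  @168: src [8B, align 8] → 176
  size 176, align 8
packed(2) layout:
  @0: checksum [4B, align 2] → 4
  @4: version [8B, align 2] → 12
  @12: length [8B, align 2] → 20
  @20: payload_len [4B, align 2] → 24
  @24: seq [4B, align 2] → 28
  @28: ttl [1B, align 1] → 29
  +1 pad (align 2)
  @30: window [2B, align 2] → 32
  @32: proto [1B, align 1] → 33
  +1 pad (align 2)
  @34: flags [56B, align 2] → 90
  @90: port [72B, align 2] → 162
  @162: src [8B, align 2] → 170
  size 170, align 2
176 − 170 = 6

6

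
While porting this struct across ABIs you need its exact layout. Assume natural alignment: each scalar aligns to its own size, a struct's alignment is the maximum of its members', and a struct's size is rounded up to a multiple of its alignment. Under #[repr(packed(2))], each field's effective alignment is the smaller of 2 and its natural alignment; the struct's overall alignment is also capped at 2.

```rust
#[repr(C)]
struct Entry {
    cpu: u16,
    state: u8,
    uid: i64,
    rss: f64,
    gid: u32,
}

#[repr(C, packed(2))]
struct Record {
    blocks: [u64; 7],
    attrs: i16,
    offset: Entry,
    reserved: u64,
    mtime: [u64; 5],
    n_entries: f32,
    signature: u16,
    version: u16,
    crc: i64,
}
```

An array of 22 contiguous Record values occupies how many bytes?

3388

Entry: 0..2  cpu  (2B, 2-aligned); 2..3  state  (1B, 1-aligned); 3..8  -- padding (5B); 8..16  uid  (8B, 8-aligned); 16..24  rss  (8B, 8-aligned); 24..28  gid  (4B, 4-aligned); 28..32  -- tail padding (4B); sizeof = 32, alignof = 8
0..56  blocks  (56B, 2-aligned)
56..58  attrs  (2B, 2-aligned)
58..90  offset  (32B, 2-aligned)
90..98  reserved  (8B, 2-aligned)
98..138  mtime  (40B, 2-aligned)
138..142  n_entries  (4B, 2-aligned)
142..144  signature  (2B, 2-aligned)
144..146  version  (2B, 2-aligned)
146..154  crc  (8B, 2-aligned)
sizeof = 154, alignof = 2
array of 22: 22 × 154 = 3388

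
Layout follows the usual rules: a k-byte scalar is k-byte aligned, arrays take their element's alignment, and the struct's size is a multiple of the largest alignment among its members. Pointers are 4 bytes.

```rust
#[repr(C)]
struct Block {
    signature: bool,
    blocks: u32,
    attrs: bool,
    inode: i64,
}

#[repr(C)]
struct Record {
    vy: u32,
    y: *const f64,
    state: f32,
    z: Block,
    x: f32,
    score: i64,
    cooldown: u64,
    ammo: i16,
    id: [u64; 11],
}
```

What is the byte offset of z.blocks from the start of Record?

20

Block: 0..1  signature  (1B, 1-aligned); 1..4  -- padding (3B); 4..8  blocks  (4B, 4-aligned); 8..9  attrs  (1B, 1-aligned); 9..16  -- padding (7B); 16..24  inode  (8B, 8-aligned); sizeof = 24, alignof = 8
0..4  vy  (4B, 4-aligned)
4..8  y  (4B, 4-aligned)
8..12  state  (4B, 4-aligned)
12..16  -- padding (4B)
16..40  z  (24B, 8-aligned)
within Block: blocks at 4
16 + 4 = 20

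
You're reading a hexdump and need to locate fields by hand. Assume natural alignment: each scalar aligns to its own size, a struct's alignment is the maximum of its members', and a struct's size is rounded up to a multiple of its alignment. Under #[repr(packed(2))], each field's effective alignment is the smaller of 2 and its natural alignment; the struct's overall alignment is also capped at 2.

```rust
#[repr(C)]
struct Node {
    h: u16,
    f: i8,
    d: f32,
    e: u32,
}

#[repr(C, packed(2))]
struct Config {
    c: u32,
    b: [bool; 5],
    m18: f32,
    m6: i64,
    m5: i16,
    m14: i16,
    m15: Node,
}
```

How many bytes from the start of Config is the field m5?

22

Node: @0: h [2B, align 2] → 2; @2: f [1B, align 1] → 3; +1 pad (align 4); @4: d [4B, align 4] → 8; @8: e [4B, align 4] → 12; size 12, align 4
@0: c [4B, align 2] → 4
@4: b [5B, align 1] → 9
+1 pad (align 2)
@10: m18 [4B, align 2] → 14
@14: m6 [8B, align 2] → 22
@22: m5 [2B, align 2] → 24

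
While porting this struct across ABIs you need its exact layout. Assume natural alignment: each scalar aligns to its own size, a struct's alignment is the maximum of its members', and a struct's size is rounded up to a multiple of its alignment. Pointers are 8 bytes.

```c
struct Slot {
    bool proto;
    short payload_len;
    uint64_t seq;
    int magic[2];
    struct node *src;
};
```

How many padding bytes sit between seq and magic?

proto at 0 (size 1, align 1) → ends 1
pad 1 to align 2 for payload_len
payload_len at 2 (size 2, align 2) → ends 4
pad 4 to align 8 for seq
seq at 8 (size 8, align 8) → ends 16
magic at 16 (size 8, align 4) → ends 24

0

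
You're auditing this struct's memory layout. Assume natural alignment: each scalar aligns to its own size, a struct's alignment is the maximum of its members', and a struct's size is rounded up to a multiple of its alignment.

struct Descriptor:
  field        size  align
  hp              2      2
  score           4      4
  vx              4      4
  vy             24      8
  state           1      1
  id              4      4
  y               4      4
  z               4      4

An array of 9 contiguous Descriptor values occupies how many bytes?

0..2  hp  (2B, 2-aligned)
2..4  -- padding (2B)
4..8  score  (4B, 4-aligned)
8..12  vx  (4B, 4-aligned)
12..16  -- padding (4B)
16..40  vy  (24B, 8-aligned)
40..41  state  (1B, 1-aligned)
41..44  -- padding (3B)
44..48  id  (4B, 4-aligned)
48..52  y  (4B, 4-aligned)
52..56  z  (4B, 4-aligned)
sizeof = 56, alignof = 8
array of 9: 9 × 56 = 504

504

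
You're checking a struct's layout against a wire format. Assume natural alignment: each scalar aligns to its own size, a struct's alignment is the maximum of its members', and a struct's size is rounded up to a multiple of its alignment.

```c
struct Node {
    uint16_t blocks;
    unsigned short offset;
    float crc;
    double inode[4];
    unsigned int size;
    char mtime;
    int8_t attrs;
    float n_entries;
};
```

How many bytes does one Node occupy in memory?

56 bytes

@0: blocks [2B, align 2] → 2
@2: offset [2B, align 2] → 4
@4: crc [4B, align 4] → 8
@8: inode [32B, align 8] → 40
@40: size [4B, align 4] → 44
@44: mtime [1B, align 1] → 45
@45: attrs [1B, align 1] → 46
+2 pad (align 4)
@48: n_entries [4B, align 4] → 52
+4 tail pad (align 8)
size 56, align 8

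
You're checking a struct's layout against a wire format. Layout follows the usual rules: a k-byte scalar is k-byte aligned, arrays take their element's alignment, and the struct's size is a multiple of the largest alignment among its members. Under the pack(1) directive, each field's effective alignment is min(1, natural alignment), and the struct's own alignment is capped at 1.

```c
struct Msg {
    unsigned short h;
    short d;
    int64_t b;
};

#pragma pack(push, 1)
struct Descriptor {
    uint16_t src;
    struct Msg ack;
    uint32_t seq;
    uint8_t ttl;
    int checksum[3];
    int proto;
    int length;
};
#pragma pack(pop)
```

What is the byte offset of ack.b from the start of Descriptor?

10

Msg: h at 0 (size 2, align 2) → ends 2; d at 2 (size 2, align 2) → ends 4; pad 4 to align 8 for b; b at 8 (size 8, align 8) → ends 16; total 16 bytes, alignment 8
src at 0 (size 2, align 1) → ends 2
ack at 2 (size 16, align 1) → ends 18
within Msg: b at 8
2 + 8 = 10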